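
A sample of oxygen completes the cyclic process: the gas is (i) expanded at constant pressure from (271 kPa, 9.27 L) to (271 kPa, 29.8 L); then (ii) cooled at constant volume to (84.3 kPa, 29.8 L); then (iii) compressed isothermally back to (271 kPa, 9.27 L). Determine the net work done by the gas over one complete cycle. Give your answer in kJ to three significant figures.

W_net ≈ 2.63 kJ

Leg (i): W = PΔV = (271)(29.8 − 9.27) = 5564 J.
Leg (ii): W = 0.
Leg (iii): W = PᵢVᵢ ln(V_f/Vᵢ) = (2512) ln(9.27/29.8) = -2933 J.
W_net = 5564 − 2933 = 2630 J.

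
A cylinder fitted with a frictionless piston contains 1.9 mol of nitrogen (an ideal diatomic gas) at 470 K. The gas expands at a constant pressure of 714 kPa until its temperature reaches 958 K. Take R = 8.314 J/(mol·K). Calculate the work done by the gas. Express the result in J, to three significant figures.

W ≈ 7710 J

Isobaric: W = P ΔV = nR ΔT.
W = (1.9)(8.314)(958 − 470) = 7709 J.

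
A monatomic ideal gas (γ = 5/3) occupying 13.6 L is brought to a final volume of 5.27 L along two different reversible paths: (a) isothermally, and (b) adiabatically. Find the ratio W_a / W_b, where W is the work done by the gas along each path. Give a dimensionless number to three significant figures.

W_a / W_b ≈ 0.717

Path (a) isothermal: W = P₁V₁ ln(V₂/V₁) → W_a/(P₁V₁) = -0.948.
Path (b) adiabatic: W = P₁V₁(1 − (V₁/V₂)^(γ−1))/(γ−1) → W_b/(P₁V₁) = -1.322.
W_a / W_b = -0.948 / -1.322 = 0.7171.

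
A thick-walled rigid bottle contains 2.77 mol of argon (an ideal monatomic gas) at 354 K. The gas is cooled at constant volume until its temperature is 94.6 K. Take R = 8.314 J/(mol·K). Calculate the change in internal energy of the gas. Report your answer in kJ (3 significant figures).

Constant volume ⇒ W = 0, so Q = ΔU = nCᵥΔT with Cᵥ = 3R/2 = 12.47 J/(mol·K).
ΔU = (2.77)(12.47)(94.6 − 354) = -8961 J.

ΔU ≈ -8.96 kJ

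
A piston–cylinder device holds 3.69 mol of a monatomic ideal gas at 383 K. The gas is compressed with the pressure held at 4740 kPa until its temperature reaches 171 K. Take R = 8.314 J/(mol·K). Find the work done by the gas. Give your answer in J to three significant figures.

Isobaric: W = P ΔV = nR ΔT.
W = (3.69)(8.314)(171 − 383) = -6504 J.

W ≈ -6500 J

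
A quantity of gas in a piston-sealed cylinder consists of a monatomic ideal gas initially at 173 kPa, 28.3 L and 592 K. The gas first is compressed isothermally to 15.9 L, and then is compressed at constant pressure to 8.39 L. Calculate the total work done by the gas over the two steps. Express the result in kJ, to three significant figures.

W_total ≈ -5.14 kJ

Step 1 (isothermal): W = P₁V₁ ln(V₂/V₁) = (4896) ln(15.9/28.3) = -2823 J.
After step 1: P = 307.9 kPa, V = 15.9 L, T = 592 K.
Step 2 (isobaric): W = PΔV = (307.9 kPa)(8.39 − 15.9 L) = -2312 J.
W_total = -2823 − 2312 = -5135 J.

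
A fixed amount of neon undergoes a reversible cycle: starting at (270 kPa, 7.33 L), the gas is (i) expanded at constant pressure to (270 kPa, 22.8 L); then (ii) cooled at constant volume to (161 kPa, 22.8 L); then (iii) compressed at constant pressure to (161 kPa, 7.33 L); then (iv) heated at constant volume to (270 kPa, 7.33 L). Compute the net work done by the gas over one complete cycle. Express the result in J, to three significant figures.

Constant-volume legs do no work.
W(i) = (270)(22.8 − 7.33) = 4177 J; W(iii) = (161)(7.33 − 22.8) = -2491 J.
W_net = 4177 − 2491 = 1686 J (the clockwise enclosed area).

W_net ≈ 1690 J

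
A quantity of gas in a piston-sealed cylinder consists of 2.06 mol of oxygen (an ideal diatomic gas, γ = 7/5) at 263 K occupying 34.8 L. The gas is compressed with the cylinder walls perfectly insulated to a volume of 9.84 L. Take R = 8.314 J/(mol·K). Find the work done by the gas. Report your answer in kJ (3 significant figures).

Adiabatic: TV^(γ−1) = const with γ = 7/5.
T₂ = T₁ (V₁/V₂)^(γ−1) = 263 × (34.8/9.84)^0.4 = 263 × 1.657 = 435.9 K.
W_by = nCᵥ(T₁ − T₂) = (2.06)(20.79)(263 − 435.9) = -7403 J.

W ≈ -7.40 kJ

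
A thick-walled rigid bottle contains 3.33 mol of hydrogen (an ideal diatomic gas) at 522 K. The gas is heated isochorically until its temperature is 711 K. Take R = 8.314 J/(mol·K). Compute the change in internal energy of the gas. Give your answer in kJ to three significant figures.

Constant volume ⇒ W = 0, so Q = ΔU = nCᵥΔT with Cᵥ = 5R/2 = 20.79 J/(mol·K).
ΔU = (3.33)(20.79)(711 − 522) = 13081 J.

ΔU ≈ 13.1 kJ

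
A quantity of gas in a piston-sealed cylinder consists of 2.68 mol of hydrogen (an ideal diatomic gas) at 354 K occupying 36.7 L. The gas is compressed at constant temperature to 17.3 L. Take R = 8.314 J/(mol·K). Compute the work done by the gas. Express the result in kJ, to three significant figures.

Isothermal: W = nRT ln(V₂/V₁).
W = (2.68)(8.314)(354) × ln(17.3/36.7)
  = 7888 × -0.7521
W_by_gas = -5932 J.

W ≈ -5.93 kJ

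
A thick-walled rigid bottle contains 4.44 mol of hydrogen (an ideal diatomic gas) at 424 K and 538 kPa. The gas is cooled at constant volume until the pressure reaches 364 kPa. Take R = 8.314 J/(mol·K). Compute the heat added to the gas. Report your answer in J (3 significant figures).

Constant volume ⇒ W = 0, so Q = ΔU = nCᵥΔT with Cᵥ = 5R/2 = 20.79 J/(mol·K).
At constant V, T₂/T₁ = P₂/P₁ ⇒ ΔT = T₁(P₂/P₁ − 1) = 424·(364/538 − 1) = -137.1 K.
ΔU = (4.44)(20.79)(-137.1) = -12655 J.

Q ≈ -12700 J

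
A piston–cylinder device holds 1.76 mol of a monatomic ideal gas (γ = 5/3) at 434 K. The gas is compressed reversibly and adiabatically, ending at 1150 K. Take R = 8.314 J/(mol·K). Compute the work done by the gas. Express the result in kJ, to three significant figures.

W ≈ -15.7 kJ

Adiabatic ⇒ Q = 0, so W_by = −ΔU = nCᵥ(T₁ − T₂).
Cᵥ = 3R/2 = 12.47 J/(mol·K).
W = (1.76)(12.47)(434 − 1150) = -15715 J.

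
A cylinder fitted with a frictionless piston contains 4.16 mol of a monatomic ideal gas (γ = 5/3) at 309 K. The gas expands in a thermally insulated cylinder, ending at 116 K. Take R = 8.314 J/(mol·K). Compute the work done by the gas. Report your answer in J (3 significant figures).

W ≈ 10000 J

Adiabatic ⇒ Q = 0, so W_by = −ΔU = nCᵥ(T₁ − T₂).
Cᵥ = 3R/2 = 12.47 J/(mol·K).
W = (4.16)(12.47)(309 − 116) = 10013 J.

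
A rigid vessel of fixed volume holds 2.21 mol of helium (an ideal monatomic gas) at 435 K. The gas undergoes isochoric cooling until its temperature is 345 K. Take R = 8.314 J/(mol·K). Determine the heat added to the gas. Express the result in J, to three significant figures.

Constant volume ⇒ W = 0, so Q = ΔU = nCᵥΔT with Cᵥ = 3R/2 = 12.47 J/(mol·K).
ΔU = (2.21)(12.47)(345 − 435) = -2480 J.

Q ≈ -2480 J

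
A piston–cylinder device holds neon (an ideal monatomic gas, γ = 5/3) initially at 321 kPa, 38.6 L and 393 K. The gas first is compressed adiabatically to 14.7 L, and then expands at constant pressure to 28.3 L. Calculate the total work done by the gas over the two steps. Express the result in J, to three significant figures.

Step 1 (adiabatic): W = (P₁V₁ − P₂V₂)/(γ−1) = (12391 − 23583)/0.667 = -16789 J.
After step 1: P = 1604 kPa, V = 14.7 L, T = 748 K.
Step 2 (isobaric): W = PΔV = (1604 kPa)(28.3 − 14.7 L) = 21819 J.
W_total = -16789 + 21819 = 5029 J.

W_total ≈ 5030 J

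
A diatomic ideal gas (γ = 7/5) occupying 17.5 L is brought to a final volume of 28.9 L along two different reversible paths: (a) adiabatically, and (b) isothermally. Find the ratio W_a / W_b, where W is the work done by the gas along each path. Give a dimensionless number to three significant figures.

W_a / W_b ≈ 0.906

Path (a) adiabatic: W = P₁V₁(1 − (V₁/V₂)^(γ−1))/(γ−1) → W_a/(P₁V₁) = 0.4545.
Path (b) isothermal: W = P₁V₁ ln(V₂/V₁) → W_b/(P₁V₁) = 0.5016.
W_a / W_b = 0.4545 / 0.5016 = 0.9061.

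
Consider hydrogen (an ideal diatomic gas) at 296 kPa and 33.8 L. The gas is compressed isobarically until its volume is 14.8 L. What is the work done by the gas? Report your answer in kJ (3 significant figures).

W ≈ -5.62 kJ

Isobaric: W = P ΔV.
W = (296 kPa)(14.8 − 33.8 L) = (296)(-19) = -5624 J.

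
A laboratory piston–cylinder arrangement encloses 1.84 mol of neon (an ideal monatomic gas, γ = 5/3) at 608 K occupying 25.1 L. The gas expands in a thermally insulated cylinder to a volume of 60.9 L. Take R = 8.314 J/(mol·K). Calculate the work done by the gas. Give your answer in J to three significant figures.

W ≈ 6220 J

Adiabatic: TV^(γ−1) = const with γ = 5/3.
T₂ = T₁ (V₁/V₂)^(γ−1) = 608 × (25.1/60.9)^0.667 = 608 × 0.5538 = 336.7 K.
W_by = nCᵥ(T₁ − T₂) = (1.84)(12.47)(608 − 336.7) = 6225 J.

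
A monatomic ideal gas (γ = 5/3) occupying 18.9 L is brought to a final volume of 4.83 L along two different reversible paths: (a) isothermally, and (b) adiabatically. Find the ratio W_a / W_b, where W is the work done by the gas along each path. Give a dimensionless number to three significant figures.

Path (a) isothermal: W = P₁V₁ ln(V₂/V₁) → W_a/(P₁V₁) = -1.364.
Path (b) adiabatic: W = P₁V₁(1 − (V₁/V₂)^(γ−1))/(γ−1) → W_b/(P₁V₁) = -2.225.
W_a / W_b = -1.364 / -2.225 = 0.6132.

W_a / W_b ≈ 0.613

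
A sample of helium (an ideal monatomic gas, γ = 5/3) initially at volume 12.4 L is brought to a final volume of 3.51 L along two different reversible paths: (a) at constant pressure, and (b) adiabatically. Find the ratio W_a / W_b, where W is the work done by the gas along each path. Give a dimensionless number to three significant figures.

W_a / W_b ≈ 0.362

Path (a) isobaric: W = P₁(V₂ − V₁) → W_a/(P₁V₁) = -0.7169.
Path (b) adiabatic: W = P₁V₁(1 − (V₁/V₂)^(γ−1))/(γ−1) → W_b/(P₁V₁) = -1.979.
W_a / W_b = -0.7169 / -1.979 = 0.3622.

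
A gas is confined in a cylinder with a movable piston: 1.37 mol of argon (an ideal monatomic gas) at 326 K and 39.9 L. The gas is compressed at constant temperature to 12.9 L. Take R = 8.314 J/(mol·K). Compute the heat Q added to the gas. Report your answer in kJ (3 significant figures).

Q ≈ -4.19 kJ

Isothermal ⇒ ΔU = 0, so Q = W = nRT ln(V₂/V₁).
Q = (1.37)(8.314)(326) ln(12.9/39.9) = 3713 × -1.129 = -4193 J.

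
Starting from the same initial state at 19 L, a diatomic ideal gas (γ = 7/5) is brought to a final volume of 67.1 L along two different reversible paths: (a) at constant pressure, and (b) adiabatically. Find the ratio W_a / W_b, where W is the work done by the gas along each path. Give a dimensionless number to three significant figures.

W_a / W_b ≈ 2.56

Path (a) isobaric: W = P₁(V₂ − V₁) → W_a/(P₁V₁) = 2.532.
Path (b) adiabatic: W = P₁V₁(1 − (V₁/V₂)^(γ−1))/(γ−1) → W_b/(P₁V₁) = 0.9908.
W_a / W_b = 2.532 / 0.9908 = 2.555.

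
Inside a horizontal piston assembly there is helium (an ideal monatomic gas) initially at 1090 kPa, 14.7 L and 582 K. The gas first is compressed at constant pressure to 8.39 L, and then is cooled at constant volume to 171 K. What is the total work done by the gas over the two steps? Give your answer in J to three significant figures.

W_total ≈ -6880 J

Step 1 (isobaric): W = PΔV = (1090 kPa)(8.39 − 14.7 L) = -6878 J.
Step 2 (isochoric): W = 0 (constant volume).
W_total = -6878 + 0 = -6878 J.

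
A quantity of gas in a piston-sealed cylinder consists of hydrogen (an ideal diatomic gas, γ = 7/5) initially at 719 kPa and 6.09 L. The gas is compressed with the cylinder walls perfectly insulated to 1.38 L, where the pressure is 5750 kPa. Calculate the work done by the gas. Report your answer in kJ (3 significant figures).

W ≈ -8.89 kJ

Adiabatic: W = (P₁V₁ − P₂V₂)/(γ − 1) with γ = 7/5.
P₁V₁ = 4379 J, P₂V₂ = 7935 J.
W = (4379 − 7935) / 0.4 = -8891 J.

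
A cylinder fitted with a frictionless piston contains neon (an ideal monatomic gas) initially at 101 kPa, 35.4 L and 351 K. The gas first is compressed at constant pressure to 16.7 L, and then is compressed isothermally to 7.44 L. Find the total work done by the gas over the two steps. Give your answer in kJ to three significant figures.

Step 1 (isobaric): W = PΔV = (101 kPa)(16.7 − 35.4 L) = -1889 J.
After step 1: P = 101 kPa, V = 16.7 L, T = 165.6 K.
Step 2 (isothermal): W = P₁V₁ ln(V₂/V₁) = (1687) ln(7.44/16.7) = -1364 J.
W_total = -1889 − 1364 = -3252 J.

W_total ≈ -3.25 kJ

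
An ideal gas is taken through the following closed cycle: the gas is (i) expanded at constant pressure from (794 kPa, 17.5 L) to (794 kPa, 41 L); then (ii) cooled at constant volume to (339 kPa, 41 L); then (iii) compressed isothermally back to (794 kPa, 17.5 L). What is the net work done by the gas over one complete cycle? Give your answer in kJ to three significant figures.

W_net ≈ 6.83 kJ

Leg (i): W = PΔV = (794)(41 − 17.5) = 18659 J.
Leg (ii): W = 0.
Leg (iii): W = PᵢVᵢ ln(V_f/Vᵢ) = (13899) ln(17.5/41) = -11833 J.
W_net = 18659 − 11833 = 6826 J.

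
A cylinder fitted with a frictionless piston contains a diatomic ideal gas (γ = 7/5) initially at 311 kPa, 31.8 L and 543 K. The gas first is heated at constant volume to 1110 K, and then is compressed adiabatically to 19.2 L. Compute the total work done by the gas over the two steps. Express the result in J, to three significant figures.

W_total ≈ -11300 J

Step 1 (isochoric): W = 0 (constant volume).
After step 1: P = 635.7 kPa (V unchanged).
Step 2 (adiabatic): W = (P₁V₁ − P₂V₂)/(γ−1) = (20217 − 24738)/0.4 = -11303 J.
W_total = 0 − 11303 = -11303 J.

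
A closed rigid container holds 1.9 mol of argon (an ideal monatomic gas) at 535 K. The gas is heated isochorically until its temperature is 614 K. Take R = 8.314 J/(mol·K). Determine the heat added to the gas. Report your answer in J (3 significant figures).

Q ≈ 1870 J

Constant volume ⇒ W = 0, so Q = ΔU = nCᵥΔT with Cᵥ = 3R/2 = 12.47 J/(mol·K).
ΔU = (1.9)(12.47)(614 − 535) = 1872 J.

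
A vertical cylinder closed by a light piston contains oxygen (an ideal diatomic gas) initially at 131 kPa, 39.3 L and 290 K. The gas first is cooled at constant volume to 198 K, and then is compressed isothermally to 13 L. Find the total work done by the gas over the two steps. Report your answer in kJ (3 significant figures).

W_total ≈ -3.89 kJ

Step 1 (isochoric): W = 0 (constant volume).
After step 1: P = 89.44 kPa (V unchanged).
Step 2 (isothermal): W = P₁V₁ ln(V₂/V₁) = (3515) ln(13/39.3) = -3889 J.
W_total = 0 − 3889 = -3889 J.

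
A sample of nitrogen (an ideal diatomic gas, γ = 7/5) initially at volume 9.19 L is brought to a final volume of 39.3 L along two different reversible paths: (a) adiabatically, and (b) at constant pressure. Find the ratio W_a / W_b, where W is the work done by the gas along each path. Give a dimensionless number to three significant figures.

W_a / W_b ≈ 0.336

Path (a) adiabatic: W = P₁V₁(1 − (V₁/V₂)^(γ−1))/(γ−1) → W_a/(P₁V₁) = 1.102.
Path (b) isobaric: W = P₁(V₂ − V₁) → W_b/(P₁V₁) = 3.276.
W_a / W_b = 1.102 / 3.276 = 0.3363.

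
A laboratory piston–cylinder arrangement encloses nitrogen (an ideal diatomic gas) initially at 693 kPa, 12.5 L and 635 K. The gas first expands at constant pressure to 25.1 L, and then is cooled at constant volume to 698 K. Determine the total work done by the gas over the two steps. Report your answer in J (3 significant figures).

W_total ≈ 8730 J

Step 1 (isobaric): W = PΔV = (693 kPa)(25.1 − 12.5 L) = 8732 J.
Step 2 (isochoric): W = 0 (constant volume).
W_total = 8732 + 0 = 8732 J.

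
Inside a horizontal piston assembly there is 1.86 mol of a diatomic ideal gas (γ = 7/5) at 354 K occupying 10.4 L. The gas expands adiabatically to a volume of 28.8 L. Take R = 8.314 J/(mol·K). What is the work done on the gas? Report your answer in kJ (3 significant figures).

W ≈ -4.58 kJ

Adiabatic: TV^(γ−1) = const with γ = 7/5.
T₂ = T₁ (V₁/V₂)^(γ−1) = 354 × (10.4/28.8)^0.4 = 354 × 0.6654 = 235.5 K.
W_by = nCᵥ(T₁ − T₂) = (1.86)(20.79)(354 − 235.5) = 4580 J.
Work on gas = −W_by = -4580 J.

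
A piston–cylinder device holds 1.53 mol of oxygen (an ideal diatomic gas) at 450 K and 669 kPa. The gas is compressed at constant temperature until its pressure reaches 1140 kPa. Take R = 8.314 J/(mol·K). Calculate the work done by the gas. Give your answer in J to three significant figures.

W ≈ -3050 J

Isothermal process: W = nRT ln(V₂/V₁) = nRT ln(P₁/P₂).
W = (1.53)(8.314)(450) × ln(669/1140)
  = 5724 × ln(0.5868) = 5724 × -0.533
W_by_gas = -3051 J.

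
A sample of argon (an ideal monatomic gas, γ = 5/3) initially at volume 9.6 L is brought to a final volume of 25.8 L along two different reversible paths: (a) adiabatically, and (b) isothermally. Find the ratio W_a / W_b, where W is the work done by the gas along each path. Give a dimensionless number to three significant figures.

Path (a) adiabatic: W = P₁V₁(1 − (V₁/V₂)^(γ−1))/(γ−1) → W_a/(P₁V₁) = 0.724.
Path (b) isothermal: W = P₁V₁ ln(V₂/V₁) → W_b/(P₁V₁) = 0.9886.
W_a / W_b = 0.724 / 0.9886 = 0.7323.

W_a / W_b ≈ 0.732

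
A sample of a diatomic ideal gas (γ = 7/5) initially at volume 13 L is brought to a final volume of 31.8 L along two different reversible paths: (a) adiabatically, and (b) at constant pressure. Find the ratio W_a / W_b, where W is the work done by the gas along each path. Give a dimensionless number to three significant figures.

W_a / W_b ≈ 0.520

Path (a) adiabatic: W = P₁V₁(1 − (V₁/V₂)^(γ−1))/(γ−1) → W_a/(P₁V₁) = 0.752.
Path (b) isobaric: W = P₁(V₂ − V₁) → W_b/(P₁V₁) = 1.446.
W_a / W_b = 0.752 / 1.446 = 0.52.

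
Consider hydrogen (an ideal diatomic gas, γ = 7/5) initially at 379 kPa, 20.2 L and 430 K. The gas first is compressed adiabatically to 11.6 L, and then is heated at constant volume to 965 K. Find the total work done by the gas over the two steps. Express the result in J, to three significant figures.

Step 1 (adiabatic): W = (P₁V₁ − P₂V₂)/(γ−1) = (7656 − 9558)/0.4 = -4754 J.
Step 2 (isochoric): W = 0 (constant volume).
W_total = -4754 + 0 = -4754 J.

W_total ≈ -4750 J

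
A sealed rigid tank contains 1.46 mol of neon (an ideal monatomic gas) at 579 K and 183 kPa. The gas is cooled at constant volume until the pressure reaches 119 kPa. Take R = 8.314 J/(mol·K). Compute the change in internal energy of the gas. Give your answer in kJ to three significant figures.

Constant volume ⇒ W = 0, so Q = ΔU = nCᵥΔT with Cᵥ = 3R/2 = 12.47 J/(mol·K).
At constant V, T₂/T₁ = P₂/P₁ ⇒ ΔT = T₁(P₂/P₁ − 1) = 579·(119/183 − 1) = -202.5 K.
ΔU = (1.46)(12.47)(-202.5) = -3687 J.

ΔU ≈ -3.69 kJ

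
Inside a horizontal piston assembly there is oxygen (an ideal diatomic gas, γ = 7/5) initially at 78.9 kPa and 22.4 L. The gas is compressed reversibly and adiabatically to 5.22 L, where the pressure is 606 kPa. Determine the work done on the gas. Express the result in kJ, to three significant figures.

Adiabatic: W = (P₁V₁ − P₂V₂)/(γ − 1) with γ = 7/5.
P₁V₁ = 1767 J, P₂V₂ = 3163 J.
W = (1767 − 3163) / 0.4 = -3490 J.
Work on gas = −W_by = 3490 J.

W ≈ 3.49 kJ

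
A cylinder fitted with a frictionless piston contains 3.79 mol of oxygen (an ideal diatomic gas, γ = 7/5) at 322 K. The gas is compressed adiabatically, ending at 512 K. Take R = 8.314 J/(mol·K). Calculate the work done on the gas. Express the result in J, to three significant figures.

Adiabatic ⇒ Q = 0, so W_by = −ΔU = nCᵥ(T₁ − T₂).
Cᵥ = 5R/2 = 20.79 J/(mol·K).
W = (3.79)(20.79)(322 − 512) = -14967 J.
Work on gas = −W_by = 14967 J.

W ≈ 15000 J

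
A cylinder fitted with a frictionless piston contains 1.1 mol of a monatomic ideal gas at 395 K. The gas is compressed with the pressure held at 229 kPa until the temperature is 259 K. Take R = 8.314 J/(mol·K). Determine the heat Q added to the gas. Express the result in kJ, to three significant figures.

Isobaric: W = nRΔT = (1.1)(8.314)(-136) = -1244 J.
ΔU = nCᵥΔT with Cᵥ = 3R/2: ΔU = (1.1)(12.47)(-136) = -1866 J.
Q = ΔU + W = -1866 − 1244 = -3109 J.

Q ≈ -3.11 kJ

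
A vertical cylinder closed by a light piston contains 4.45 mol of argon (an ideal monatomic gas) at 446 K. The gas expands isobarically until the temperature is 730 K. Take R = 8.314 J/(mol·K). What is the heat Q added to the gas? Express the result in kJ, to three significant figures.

Q ≈ 26.3 kJ

Isobaric: W = nRΔT = (4.45)(8.314)(284) = 10507 J.
ΔU = nCᵥΔT with Cᵥ = 3R/2: ΔU = (4.45)(12.47)(284) = 15761 J.
Q = ΔU + W = 15761 + 10507 = 26268 J.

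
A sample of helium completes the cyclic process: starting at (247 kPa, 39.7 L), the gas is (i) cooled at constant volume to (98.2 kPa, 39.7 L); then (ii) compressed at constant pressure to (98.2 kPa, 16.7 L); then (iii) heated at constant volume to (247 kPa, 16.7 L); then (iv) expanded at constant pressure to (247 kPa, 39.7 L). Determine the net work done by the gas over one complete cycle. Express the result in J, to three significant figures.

W_net ≈ 3420 J

Constant-volume legs do no work.
W(ii) = (98.2)(16.7 − 39.7) = -2259 J; W(iv) = (247)(39.7 − 16.7) = 5681 J.
W_net = -2259 + 5681 = 3422 J (the clockwise enclosed area).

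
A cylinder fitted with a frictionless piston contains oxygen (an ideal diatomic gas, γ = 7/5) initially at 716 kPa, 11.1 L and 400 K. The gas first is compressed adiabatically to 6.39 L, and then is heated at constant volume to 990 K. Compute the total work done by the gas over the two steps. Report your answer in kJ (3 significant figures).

W_total ≈ -4.91 kJ

Step 1 (adiabatic): W = (P₁V₁ − P₂V₂)/(γ−1) = (7948 − 9912)/0.4 = -4911 J.
Step 2 (isochoric): W = 0 (constant volume).
W_total = -4911 + 0 = -4911 J.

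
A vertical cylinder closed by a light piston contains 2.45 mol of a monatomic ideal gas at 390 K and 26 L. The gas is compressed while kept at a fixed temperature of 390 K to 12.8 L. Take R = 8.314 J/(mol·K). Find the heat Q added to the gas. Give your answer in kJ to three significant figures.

Isothermal ⇒ ΔU = 0, so Q = W = nRT ln(V₂/V₁).
Q = (2.45)(8.314)(390) ln(12.8/26) = 7944 × -0.7087 = -5630 J.

Q ≈ -5.63 kJ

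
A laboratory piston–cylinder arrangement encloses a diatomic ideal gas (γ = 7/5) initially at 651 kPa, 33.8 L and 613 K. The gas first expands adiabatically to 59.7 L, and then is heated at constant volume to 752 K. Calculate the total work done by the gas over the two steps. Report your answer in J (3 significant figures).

Step 1 (adiabatic): W = (P₁V₁ − P₂V₂)/(γ−1) = (22004 − 17526)/0.4 = 11195 J.
Step 2 (isochoric): W = 0 (constant volume).
W_total = 11195 + 0 = 11195 J.

W_total ≈ 11200 J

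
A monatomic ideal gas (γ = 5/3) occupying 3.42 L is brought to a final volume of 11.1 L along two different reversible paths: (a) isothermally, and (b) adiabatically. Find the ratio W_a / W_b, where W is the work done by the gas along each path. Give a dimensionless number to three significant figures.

Path (a) isothermal: W = P₁V₁ ln(V₂/V₁) → W_a/(P₁V₁) = 1.177.
Path (b) adiabatic: W = P₁V₁(1 − (V₁/V₂)^(γ−1))/(γ−1) → W_b/(P₁V₁) = 0.8157.
W_a / W_b = 1.177 / 0.8157 = 1.443.

W_a / W_b ≈ 1.44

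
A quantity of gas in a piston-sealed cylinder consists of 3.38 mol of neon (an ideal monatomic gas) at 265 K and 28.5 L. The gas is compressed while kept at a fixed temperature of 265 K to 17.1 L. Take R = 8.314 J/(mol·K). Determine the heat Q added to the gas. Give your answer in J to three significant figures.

Q ≈ -3800 J

Isothermal ⇒ ΔU = 0, so Q = W = nRT ln(V₂/V₁).
Q = (3.38)(8.314)(265) ln(17.1/28.5) = 7447 × -0.5108 = -3804 J.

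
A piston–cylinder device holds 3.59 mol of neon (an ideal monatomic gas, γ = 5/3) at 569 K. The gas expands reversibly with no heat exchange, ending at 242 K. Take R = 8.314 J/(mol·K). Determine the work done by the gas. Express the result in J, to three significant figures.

W ≈ 14600 J

Adiabatic ⇒ Q = 0, so W_by = −ΔU = nCᵥ(T₁ − T₂).
Cᵥ = 3R/2 = 12.47 J/(mol·K).
W = (3.59)(12.47)(569 − 242) = 14640 J.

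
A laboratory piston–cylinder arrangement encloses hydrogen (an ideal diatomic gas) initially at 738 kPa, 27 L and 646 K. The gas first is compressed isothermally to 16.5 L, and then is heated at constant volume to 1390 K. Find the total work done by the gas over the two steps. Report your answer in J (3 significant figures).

Step 1 (isothermal): W = P₁V₁ ln(V₂/V₁) = (19926) ln(16.5/27) = -9813 J.
Step 2 (isochoric): W = 0 (constant volume).
W_total = -9813 + 0 = -9813 J.

W_total ≈ -9810 J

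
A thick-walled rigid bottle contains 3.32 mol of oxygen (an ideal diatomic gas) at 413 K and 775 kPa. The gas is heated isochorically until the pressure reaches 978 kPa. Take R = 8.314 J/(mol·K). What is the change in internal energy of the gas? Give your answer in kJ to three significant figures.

Constant volume ⇒ W = 0, so Q = ΔU = nCᵥΔT with Cᵥ = 5R/2 = 20.79 J/(mol·K).
At constant V, T₂/T₁ = P₂/P₁ ⇒ ΔT = T₁(P₂/P₁ − 1) = 413·(978/775 − 1) = 108.2 K.
ΔU = (3.32)(20.79)(108.2) = 7465 J.

ΔU ≈ 7.47 kJ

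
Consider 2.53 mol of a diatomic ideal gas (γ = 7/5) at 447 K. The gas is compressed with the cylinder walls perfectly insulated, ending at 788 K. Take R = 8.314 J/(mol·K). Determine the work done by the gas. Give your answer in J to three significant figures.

Adiabatic ⇒ Q = 0, so W_by = −ΔU = nCᵥ(T₁ − T₂).
Cᵥ = 5R/2 = 20.79 J/(mol·K).
W = (2.53)(20.79)(447 − 788) = -17932 J.

W ≈ -17900 J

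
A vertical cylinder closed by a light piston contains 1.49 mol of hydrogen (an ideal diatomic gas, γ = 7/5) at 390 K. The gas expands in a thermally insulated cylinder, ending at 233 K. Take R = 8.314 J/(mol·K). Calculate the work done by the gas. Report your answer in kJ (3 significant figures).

Adiabatic ⇒ Q = 0, so W_by = −ΔU = nCᵥ(T₁ − T₂).
Cᵥ = 5R/2 = 20.79 J/(mol·K).
W = (1.49)(20.79)(390 − 233) = 4862 J.

W ≈ 4.86 kJ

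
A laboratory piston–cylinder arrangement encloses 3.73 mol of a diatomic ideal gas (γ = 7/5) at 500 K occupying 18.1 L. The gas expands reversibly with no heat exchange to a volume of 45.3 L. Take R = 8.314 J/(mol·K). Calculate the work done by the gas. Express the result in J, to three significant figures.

Adiabatic: TV^(γ−1) = const with γ = 7/5.
T₂ = T₁ (V₁/V₂)^(γ−1) = 500 × (18.1/45.3)^0.4 = 500 × 0.6928 = 346.4 K.
W_by = nCᵥ(T₁ − T₂) = (3.73)(20.79)(500 − 346.4) = 11907 J.

W ≈ 11900 J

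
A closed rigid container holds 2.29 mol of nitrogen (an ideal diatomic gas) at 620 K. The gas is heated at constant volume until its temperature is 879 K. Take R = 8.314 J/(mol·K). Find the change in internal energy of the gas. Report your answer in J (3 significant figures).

Constant volume ⇒ W = 0, so Q = ΔU = nCᵥΔT with Cᵥ = 5R/2 = 20.79 J/(mol·K).
ΔU = (2.29)(20.79)(879 − 620) = 12328 J.

ΔU ≈ 12300 J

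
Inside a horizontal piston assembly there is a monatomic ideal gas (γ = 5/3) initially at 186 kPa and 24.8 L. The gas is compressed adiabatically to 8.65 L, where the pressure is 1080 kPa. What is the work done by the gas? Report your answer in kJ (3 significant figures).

Adiabatic: W = (P₁V₁ − P₂V₂)/(γ − 1) with γ = 5/3.
P₁V₁ = 4613 J, P₂V₂ = 9342 J.
W = (4613 − 9342) / 0.6667 = -7094 J.

W ≈ -7.09 kJ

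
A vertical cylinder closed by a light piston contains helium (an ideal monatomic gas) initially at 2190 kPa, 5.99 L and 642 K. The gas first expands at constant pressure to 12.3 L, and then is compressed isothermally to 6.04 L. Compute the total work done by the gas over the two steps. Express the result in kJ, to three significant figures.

Step 1 (isobaric): W = PΔV = (2190 kPa)(12.3 − 5.99 L) = 13819 J.
After step 1: P = 2190 kPa, V = 12.3 L, T = 1318 K.
Step 2 (isothermal): W = P₁V₁ ln(V₂/V₁) = (26937) ln(6.04/12.3) = -19157 J.
W_total = 13819 − 19157 = -5339 J.

W_total ≈ -5.34 kJ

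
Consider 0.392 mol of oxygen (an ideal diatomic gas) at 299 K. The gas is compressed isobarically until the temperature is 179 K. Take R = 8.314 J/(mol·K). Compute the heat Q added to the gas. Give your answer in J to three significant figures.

Isobaric: W = nRΔT = (0.392)(8.314)(-120) = -391.1 J.
ΔU = nCᵥΔT with Cᵥ = 5R/2: ΔU = (0.392)(20.79)(-120) = -977.7 J.
Q = ΔU + W = -977.7 − 391.1 = -1369 J.

Q ≈ -1370 J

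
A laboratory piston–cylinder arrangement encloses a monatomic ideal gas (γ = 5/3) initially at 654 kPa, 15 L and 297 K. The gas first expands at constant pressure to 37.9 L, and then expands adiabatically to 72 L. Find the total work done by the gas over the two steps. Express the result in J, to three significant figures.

Step 1 (isobaric): W = PΔV = (654 kPa)(37.9 − 15 L) = 14977 J.
After step 1: P = 654 kPa, V = 37.9 L, T = 750.4 K.
Step 2 (adiabatic): W = (P₁V₁ − P₂V₂)/(γ−1) = (24787 − 16159)/0.667 = 12941 J.
W_total = 14977 + 12941 = 27918 J.

W_total ≈ 27900 J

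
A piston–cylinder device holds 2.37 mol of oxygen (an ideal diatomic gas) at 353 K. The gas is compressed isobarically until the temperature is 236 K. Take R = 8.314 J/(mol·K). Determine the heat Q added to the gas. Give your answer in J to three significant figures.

Isobaric: W = nRΔT = (2.37)(8.314)(-117) = -2305 J.
ΔU = nCᵥΔT with Cᵥ = 5R/2: ΔU = (2.37)(20.79)(-117) = -5763 J.
Q = ΔU + W = -5763 − 2305 = -8069 J.

Q ≈ -8070 J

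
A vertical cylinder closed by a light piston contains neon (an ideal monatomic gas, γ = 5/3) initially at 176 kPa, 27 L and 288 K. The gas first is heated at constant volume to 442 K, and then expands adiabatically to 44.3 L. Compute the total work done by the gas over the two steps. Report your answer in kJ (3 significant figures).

Step 1 (isochoric): W = 0 (constant volume).
After step 1: P = 270.1 kPa (V unchanged).
Step 2 (adiabatic): W = (P₁V₁ − P₂V₂)/(γ−1) = (7293 − 5243)/0.667 = 3076 J.
W_total = 0 + 3076 = 3076 J.

W_total ≈ 3.08 kJ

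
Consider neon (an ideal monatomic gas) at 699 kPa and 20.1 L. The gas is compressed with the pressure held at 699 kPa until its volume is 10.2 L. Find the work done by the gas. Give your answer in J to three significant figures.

Isobaric: W = P ΔV.
W = (699 kPa)(10.2 − 20.1 L) = (699)(-9.9) = -6920 J.

W ≈ -6920 J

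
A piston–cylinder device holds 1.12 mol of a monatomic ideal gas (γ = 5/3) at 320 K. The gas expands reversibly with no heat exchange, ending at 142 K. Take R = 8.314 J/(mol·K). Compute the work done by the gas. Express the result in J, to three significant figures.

Adiabatic ⇒ Q = 0, so W_by = −ΔU = nCᵥ(T₁ − T₂).
Cᵥ = 3R/2 = 12.47 J/(mol·K).
W = (1.12)(12.47)(320 − 142) = 2486 J.

W ≈ 2490 J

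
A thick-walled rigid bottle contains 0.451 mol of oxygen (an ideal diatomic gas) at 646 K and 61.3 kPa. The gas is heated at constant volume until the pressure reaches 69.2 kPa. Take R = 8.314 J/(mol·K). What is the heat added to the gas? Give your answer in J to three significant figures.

Q ≈ 780 J

Constant volume ⇒ W = 0, so Q = ΔU = nCᵥΔT with Cᵥ = 5R/2 = 20.79 J/(mol·K).
At constant V, T₂/T₁ = P₂/P₁ ⇒ ΔT = T₁(P₂/P₁ − 1) = 646·(69.2/61.3 − 1) = 83.25 K.
ΔU = (0.451)(20.79)(83.25) = 780.4 J.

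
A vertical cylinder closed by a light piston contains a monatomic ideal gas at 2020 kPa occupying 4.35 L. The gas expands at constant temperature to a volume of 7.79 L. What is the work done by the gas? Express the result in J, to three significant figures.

W ≈ 5120 J

Isothermal: W = nRT ln(V₂/V₁) = P₁V₁ ln(V₂/V₁).
P₁V₁ = (2020 kPa)(4.35 L) = 8787 J.
W = 8787 × ln(7.79/4.35) = 8787 × 0.5827
W_by_gas = 5120 J.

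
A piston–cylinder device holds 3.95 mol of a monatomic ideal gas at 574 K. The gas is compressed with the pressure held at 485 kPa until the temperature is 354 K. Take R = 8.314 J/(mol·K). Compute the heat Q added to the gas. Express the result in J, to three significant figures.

Isobaric: W = nRΔT = (3.95)(8.314)(-220) = -7225 J.
ΔU = nCᵥΔT with Cᵥ = 3R/2: ΔU = (3.95)(12.47)(-220) = -10837 J.
Q = ΔU + W = -10837 − 7225 = -18062 J.

Q ≈ -18100 J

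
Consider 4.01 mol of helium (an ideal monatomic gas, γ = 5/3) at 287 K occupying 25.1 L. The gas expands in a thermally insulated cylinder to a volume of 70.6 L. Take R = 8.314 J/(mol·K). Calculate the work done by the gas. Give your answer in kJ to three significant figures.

W ≈ 7.15 kJ

Adiabatic: TV^(γ−1) = const with γ = 5/3.
T₂ = T₁ (V₁/V₂)^(γ−1) = 287 × (25.1/70.6)^0.667 = 287 × 0.5019 = 144 K.
W_by = nCᵥ(T₁ − T₂) = (4.01)(12.47)(287 − 144) = 7150 J.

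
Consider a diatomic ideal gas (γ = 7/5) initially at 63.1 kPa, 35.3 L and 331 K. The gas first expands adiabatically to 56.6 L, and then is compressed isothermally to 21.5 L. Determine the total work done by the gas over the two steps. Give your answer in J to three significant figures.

Step 1 (adiabatic): W = (P₁V₁ − P₂V₂)/(γ−1) = (2227 − 1844)/0.4 = 958.3 J.
After step 1: P = 32.58 kPa, V = 56.6 L, T = 274 K.
Step 2 (isothermal): W = P₁V₁ ln(V₂/V₁) = (1844) ln(21.5/56.6) = -1785 J.
W_total = 958.3 − 1785 = -826.7 J.

W_total ≈ -827 J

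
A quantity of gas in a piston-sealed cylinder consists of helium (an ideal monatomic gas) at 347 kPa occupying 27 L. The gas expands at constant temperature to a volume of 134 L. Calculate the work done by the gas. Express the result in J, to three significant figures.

Isothermal: W = nRT ln(V₂/V₁) = P₁V₁ ln(V₂/V₁).
P₁V₁ = (347 kPa)(27 L) = 9369 J.
W = 9369 × ln(134/27) = 9369 × 1.602
W_by_gas = 15009 J.

W ≈ 15000 J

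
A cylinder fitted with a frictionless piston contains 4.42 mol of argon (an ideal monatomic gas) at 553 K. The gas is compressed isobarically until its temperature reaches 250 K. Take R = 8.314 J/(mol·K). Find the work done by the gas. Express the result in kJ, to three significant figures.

Isobaric: W = P ΔV = nR ΔT.
W = (4.42)(8.314)(250 − 553) = -11135 J.

W ≈ -11.1 kJ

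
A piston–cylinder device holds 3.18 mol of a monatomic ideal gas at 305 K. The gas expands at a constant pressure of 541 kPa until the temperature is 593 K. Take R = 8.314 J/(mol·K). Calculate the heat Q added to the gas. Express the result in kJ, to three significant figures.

Q ≈ 19.0 kJ

Isobaric: W = nRΔT = (3.18)(8.314)(288) = 7614 J.
ΔU = nCᵥΔT with Cᵥ = 3R/2: ΔU = (3.18)(12.47)(288) = 11421 J.
Q = ΔU + W = 11421 + 7614 = 19036 J.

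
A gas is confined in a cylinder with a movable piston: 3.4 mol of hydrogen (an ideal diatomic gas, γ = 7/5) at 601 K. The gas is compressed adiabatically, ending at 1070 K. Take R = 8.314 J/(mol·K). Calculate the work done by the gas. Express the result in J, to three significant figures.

W ≈ -33100 J

Adiabatic ⇒ Q = 0, so W_by = −ΔU = nCᵥ(T₁ − T₂).
Cᵥ = 5R/2 = 20.79 J/(mol·K).
W = (3.4)(20.79)(601 − 1070) = -33144 J.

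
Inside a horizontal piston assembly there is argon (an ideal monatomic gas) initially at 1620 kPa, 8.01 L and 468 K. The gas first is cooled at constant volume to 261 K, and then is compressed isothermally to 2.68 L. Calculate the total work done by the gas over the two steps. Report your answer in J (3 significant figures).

Step 1 (isochoric): W = 0 (constant volume).
After step 1: P = 903.5 kPa (V unchanged).
Step 2 (isothermal): W = P₁V₁ ln(V₂/V₁) = (7237) ln(2.68/8.01) = -7923 J.
W_total = 0 − 7923 = -7923 J.

W_total ≈ -7920 J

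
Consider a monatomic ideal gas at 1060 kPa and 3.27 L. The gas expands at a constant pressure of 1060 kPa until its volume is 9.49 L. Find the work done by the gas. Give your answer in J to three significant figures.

Isobaric: W = P ΔV.
W = (1060 kPa)(9.49 − 3.27 L) = (1060)(6.22) = 6593 J.

W ≈ 6590 J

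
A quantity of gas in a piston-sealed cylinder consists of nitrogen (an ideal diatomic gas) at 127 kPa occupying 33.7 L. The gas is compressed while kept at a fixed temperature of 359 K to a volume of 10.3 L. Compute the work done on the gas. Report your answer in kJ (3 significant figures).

W ≈ 5.07 kJ

Isothermal: W = nRT ln(V₂/V₁) = P₁V₁ ln(V₂/V₁).
P₁V₁ = (127 kPa)(33.7 L) = 4280 J.
W = 4280 × ln(10.3/33.7) = 4280 × -1.185
W_by_gas = -5073 J; work on gas = −W_by = 5073 J.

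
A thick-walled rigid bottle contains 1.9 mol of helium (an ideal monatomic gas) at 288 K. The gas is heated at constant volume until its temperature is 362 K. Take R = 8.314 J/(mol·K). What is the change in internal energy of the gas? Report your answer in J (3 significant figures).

ΔU ≈ 1750 J

Constant volume ⇒ W = 0, so Q = ΔU = nCᵥΔT with Cᵥ = 3R/2 = 12.47 J/(mol·K).
ΔU = (1.9)(12.47)(362 − 288) = 1753 J.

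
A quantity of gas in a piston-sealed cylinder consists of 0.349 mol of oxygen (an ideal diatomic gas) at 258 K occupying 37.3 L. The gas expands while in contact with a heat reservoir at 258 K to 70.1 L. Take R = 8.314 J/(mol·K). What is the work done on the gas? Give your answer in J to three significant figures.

W ≈ -472 J

Isothermal: W = nRT ln(V₂/V₁).
W = (0.349)(8.314)(258) × ln(70.1/37.3)
  = 748.6 × 0.6309
W_by_gas = 472.3 J; work on gas = −W_by = -472.3 J.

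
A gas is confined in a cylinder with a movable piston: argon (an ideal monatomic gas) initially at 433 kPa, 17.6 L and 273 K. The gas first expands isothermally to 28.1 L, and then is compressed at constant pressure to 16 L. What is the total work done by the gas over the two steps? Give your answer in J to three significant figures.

W_total ≈ 284 J

Step 1 (isothermal): W = P₁V₁ ln(V₂/V₁) = (7621) ln(28.1/17.6) = 3566 J.
After step 1: P = 271.2 kPa, V = 28.1 L, T = 273 K.
Step 2 (isobaric): W = PΔV = (271.2 kPa)(16 − 28.1 L) = -3282 J.
W_total = 3566 − 3282 = 284 J.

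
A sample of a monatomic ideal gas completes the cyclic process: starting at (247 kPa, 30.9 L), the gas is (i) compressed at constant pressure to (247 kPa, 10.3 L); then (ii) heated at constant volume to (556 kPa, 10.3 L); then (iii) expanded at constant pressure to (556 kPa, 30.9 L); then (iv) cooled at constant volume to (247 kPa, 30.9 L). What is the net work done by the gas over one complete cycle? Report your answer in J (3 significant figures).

W_net ≈ 6370 J

Constant-volume legs do no work.
W(i) = (247)(10.3 − 30.9) = -5088 J; W(iii) = (556)(30.9 − 10.3) = 11454 J.
W_net = -5088 + 11454 = 6365 J (the clockwise enclosed area).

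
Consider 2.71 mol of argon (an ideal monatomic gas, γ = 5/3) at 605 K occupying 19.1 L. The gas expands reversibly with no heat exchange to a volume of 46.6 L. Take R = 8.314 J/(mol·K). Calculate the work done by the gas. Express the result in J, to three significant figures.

Adiabatic: TV^(γ−1) = const with γ = 5/3.
T₂ = T₁ (V₁/V₂)^(γ−1) = 605 × (19.1/46.6)^0.667 = 605 × 0.5518 = 333.8 K.
W_by = nCᵥ(T₁ − T₂) = (2.71)(12.47)(605 − 333.8) = 9165 J.

W ≈ 9160 J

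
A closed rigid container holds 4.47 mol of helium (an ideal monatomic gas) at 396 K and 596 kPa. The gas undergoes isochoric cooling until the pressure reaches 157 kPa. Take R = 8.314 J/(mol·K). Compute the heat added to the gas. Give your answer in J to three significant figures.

Q ≈ -16300 J

Constant volume ⇒ W = 0, so Q = ΔU = nCᵥΔT with Cᵥ = 3R/2 = 12.47 J/(mol·K).
At constant V, T₂/T₁ = P₂/P₁ ⇒ ΔT = T₁(P₂/P₁ − 1) = 396·(157/596 − 1) = -291.7 K.
ΔU = (4.47)(12.47)(-291.7) = -16260 J.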